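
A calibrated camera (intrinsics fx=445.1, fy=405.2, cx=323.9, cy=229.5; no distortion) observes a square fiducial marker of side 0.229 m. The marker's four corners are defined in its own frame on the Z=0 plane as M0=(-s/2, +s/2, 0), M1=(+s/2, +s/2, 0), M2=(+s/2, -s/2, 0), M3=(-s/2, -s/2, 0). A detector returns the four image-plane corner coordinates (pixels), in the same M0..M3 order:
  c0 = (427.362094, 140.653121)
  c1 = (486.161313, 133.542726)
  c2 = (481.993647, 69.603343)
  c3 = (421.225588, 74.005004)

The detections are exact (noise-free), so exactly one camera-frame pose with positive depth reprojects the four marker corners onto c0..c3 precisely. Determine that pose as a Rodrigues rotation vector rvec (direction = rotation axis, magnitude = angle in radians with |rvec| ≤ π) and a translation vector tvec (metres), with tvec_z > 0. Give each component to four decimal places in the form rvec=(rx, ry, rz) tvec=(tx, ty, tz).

rvec=(0.1671, -0.3023, -0.1572) tvec=(0.4316, -0.4511, 1.4667)

Intrinsics K: fx=445.1, fy=405.2, cx=323.9, cy=229.5
Marker side s = 0.229 m; corners in marker frame (Z=0):
  M0 = (-0.1145, +0.1145, 0)
  M1 = (+0.1145, +0.1145, 0)
  M2 = (+0.1145, -0.1145, 0)
  M3 = (-0.1145, -0.1145, 0)
Detected image corners:
  c0 = (427.362094, 140.653121) px
  c1 = (486.161313, 133.542726) px
  c2 = (481.993647, 69.603343) px
  c3 = (421.225588, 74.005004) px
Planar DLT: solve 8×8 A·h = b for H (H[2,2]=1):
  H  [+348.37528 +80.19068 +454.88161]
  H  [-5.12788 +298.28484 +104.86326]
  H  [+0.19238 +0.12723 +1.00000]
B = K⁻¹H; ‖b₁‖=0.681806, ‖b₂‖=0.681806; λ = 2/(‖b₁‖+‖b₂‖) = 1.466693, sign → tz>0 ⇒ λ=+1.466693
r₁ = λ·B[:,0] = (+0.94264,-0.17837,+0.28216); r₂ = λ·B[:,1] = (+0.12845,+0.97400,+0.18661)
r₃ = r₁×r₂ = (-0.30811,-0.13967,+0.94104); SVD([r₁ r₂ r₃]) → R = UVᵀ:
  R  [+0.94264 +0.12845 -0.30811]
  R  [-0.17837 +0.97400 -0.13967]
  R  [+0.28216 +0.18661 +0.94104]
t = (+0.43161, -0.45114, +1.46669) m
tr R = 2.857687; θ = arccos((tr R − 1)/2) = 0.379518 rad = 21.745°
axis k = ((R−Rᵀ)₃₂, (R−Rᵀ)₁₃, (R−Rᵀ)₂₁) / (2 sinθ) = (+0.440351, -0.796631, -0.414089)
rvec = θ·k = (+0.167121, -0.302336, -0.157154)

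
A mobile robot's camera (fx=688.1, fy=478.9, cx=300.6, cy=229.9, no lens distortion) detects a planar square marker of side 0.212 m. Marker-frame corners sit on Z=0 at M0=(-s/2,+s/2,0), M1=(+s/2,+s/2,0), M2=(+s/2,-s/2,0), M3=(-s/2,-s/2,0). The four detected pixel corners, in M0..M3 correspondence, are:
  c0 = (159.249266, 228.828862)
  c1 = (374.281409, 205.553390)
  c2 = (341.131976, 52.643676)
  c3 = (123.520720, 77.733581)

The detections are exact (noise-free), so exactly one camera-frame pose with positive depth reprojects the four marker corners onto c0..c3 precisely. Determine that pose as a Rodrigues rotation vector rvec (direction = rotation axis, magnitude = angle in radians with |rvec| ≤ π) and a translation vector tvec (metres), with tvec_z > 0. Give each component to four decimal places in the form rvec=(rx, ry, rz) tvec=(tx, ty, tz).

Intrinsics K: fx=688.1, fy=478.9, cx=300.6, cy=229.9
Marker side s = 0.212 m; corners in marker frame (Z=0):
  M0 = (-0.1060, +0.1060, 0)
  M1 = (+0.1060, +0.1060, 0)
  M2 = (+0.1060, -0.1060, 0)
  M3 = (-0.1060, -0.1060, 0)
Detected image corners:
  c0 = (159.249266, 228.828862) px
  c1 = (374.281409, 205.553390) px
  c2 = (341.131976, 52.643676) px
  c3 = (123.520720, 77.733581) px
Planar DLT: solve 8×8 A·h = b for H (H[2,2]=1):
  H  [+1008.81814 +178.34696 +249.13236]
  H  [-120.56184 +725.95050 +141.76138]
  H  [-0.04619 +0.06359 +1.00000]
B = K⁻¹H; ‖b₁‖=1.504605, ‖b₂‖=1.504605; λ = 2/(‖b₁‖+‖b₂‖) = 0.664626, sign → tz>0 ⇒ λ=+0.664626
r₁ = λ·B[:,0] = (+0.98781,-0.15258,-0.03070); r₂ = λ·B[:,1] = (+0.15380,+0.98720,+0.04226)
r₃ = r₁×r₂ = (+0.02386,-0.04647,+0.99863); SVD([r₁ r₂ r₃]) → R = UVᵀ:
  R  [+0.98781 +0.15380 +0.02386]
  R  [-0.15258 +0.98720 -0.04647]
  R  [-0.03070 +0.04226 +0.99863]
t = (-0.04971, -0.12232, +0.66463) m
tr R = 2.973647; θ = arccos((tr R − 1)/2) = 0.162516 rad = 9.311°
axis k = ((R−Rᵀ)₃₂, (R−Rᵀ)₁₃, (R−Rᵀ)₂₁) / (2 sinθ) = (+0.274213, +0.168585, -0.946777)
rvec = θ·k = (+0.044564, +0.027398, -0.153866)

rvec=(0.0446, 0.0274, -0.1539) tvec=(-0.0497, -0.1223, 0.6646)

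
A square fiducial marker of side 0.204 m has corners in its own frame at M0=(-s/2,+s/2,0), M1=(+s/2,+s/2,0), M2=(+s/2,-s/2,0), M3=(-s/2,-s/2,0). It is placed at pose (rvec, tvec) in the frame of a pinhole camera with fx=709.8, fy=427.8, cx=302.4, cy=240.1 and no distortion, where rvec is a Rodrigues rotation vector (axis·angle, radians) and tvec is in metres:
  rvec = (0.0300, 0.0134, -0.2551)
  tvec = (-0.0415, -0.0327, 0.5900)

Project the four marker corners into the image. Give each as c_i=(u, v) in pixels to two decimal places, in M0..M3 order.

c0=(165.79, 306.05) c1=(402.00, 269.22) c2=(340.52, 125.32) c3=(102.38, 163.36)

Intrinsics K: fx=709.8, fy=427.8, cx=302.4, cy=240.1
Marker side s = 0.204 m; corners in marker frame (Z=0):
  M0 = (-0.1020, +0.1020, 0)
  M1 = (+0.1020, +0.1020, 0)
  M2 = (+0.1020, -0.1020, 0)
  M3 = (-0.1020, -0.1020, 0)
rvec = (0.0300, 0.0134, -0.2551), |rvec| = θ = 0.25721 rad = 14.737°
Rodrigues: sinθ=0.25438, 1−cosθ=0.03290; R = I + sinθ·[k]× + (1−cosθ)·[k]×²:
    [+0.96755 +0.25250 +0.00945]
    [-0.25210 +0.96719 -0.03137]
    [-0.01706 +0.02797 +0.99946]
t = (-0.0415, -0.0327, 0.5900) m
M0: Pc = R·M0+t = (-0.11444, +0.09167, +0.59459); u = 709.8·(-0.11444)/0.59459 + 302.4 = 165.7916, v = 427.8·(+0.09167)/0.59459 + 240.1 = 306.0534
M1: Pc = R·M1+t = (+0.08294, +0.04024, +0.59111); u = 709.8·(+0.08294)/0.59111 + 302.4 = 401.9990, v = 427.8·(+0.04024)/0.59111 + 240.1 = 269.2224
M2: Pc = R·M2+t = (+0.03144, -0.15707, +0.58541); u = 709.8·(+0.03144)/0.58541 + 302.4 = 340.5154, v = 427.8·(-0.15707)/0.58541 + 240.1 = 125.3192
M3: Pc = R·M3+t = (-0.16594, -0.10564, +0.58889); u = 709.8·(-0.16594)/0.58889 + 302.4 = 102.3825, v = 427.8·(-0.10564)/0.58889 + 240.1 = 163.3574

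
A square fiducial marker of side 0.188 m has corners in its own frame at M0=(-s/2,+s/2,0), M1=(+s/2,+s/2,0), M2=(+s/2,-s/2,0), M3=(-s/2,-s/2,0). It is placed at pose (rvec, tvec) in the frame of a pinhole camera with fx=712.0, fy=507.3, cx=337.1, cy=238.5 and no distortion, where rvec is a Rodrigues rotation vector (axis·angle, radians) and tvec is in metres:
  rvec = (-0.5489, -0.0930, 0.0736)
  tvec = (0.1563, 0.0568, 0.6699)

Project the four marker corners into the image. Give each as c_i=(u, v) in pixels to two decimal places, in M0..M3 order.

c0=(405.17, 344.10) c1=(615.76, 356.33) c2=(586.23, 228.53) c3=(404.20, 215.68)

Intrinsics K: fx=712.0, fy=507.3, cx=337.1, cy=238.5
Marker side s = 0.188 m; corners in marker frame (Z=0):
  M0 = (-0.0940, +0.0940, 0)
  M1 = (+0.0940, +0.0940, 0)
  M2 = (+0.0940, -0.0940, 0)
  M3 = (-0.0940, -0.0940, 0)
rvec = (-0.5489, -0.0930, 0.0736), |rvec| = θ = 0.56157 rad = 32.175°
Rodrigues: sinθ=0.53251, 1−cosθ=0.15358; R = I + sinθ·[k]× + (1−cosθ)·[k]×²:
    [+0.99315 -0.04493 -0.10786]
    [+0.09465 +0.85063 +0.51717]
    [+0.06851 -0.52383 +0.84906]
t = (0.1563, 0.0568, 0.6699) m
M0: Pc = R·M0+t = (+0.05872, +0.12786, +0.61422); u = 712.0·(+0.05872)/0.61422 + 337.1 = 405.1683, v = 507.3·(+0.12786)/0.61422 + 238.5 = 344.1049
M1: Pc = R·M1+t = (+0.24543, +0.14566, +0.62710); u = 712.0·(+0.24543)/0.62710 + 337.1 = 615.7604, v = 507.3·(+0.14566)/0.62710 + 238.5 = 356.3309
M2: Pc = R·M2+t = (+0.25388, -0.01426, +0.72558); u = 712.0·(+0.25388)/0.72558 + 337.1 = 586.2278, v = 507.3·(-0.01426)/0.72558 + 238.5 = 228.5283
M3: Pc = R·M3+t = (+0.06717, -0.03206, +0.71270); u = 712.0·(+0.06717)/0.71270 + 337.1 = 404.2015, v = 507.3·(-0.03206)/0.71270 + 238.5 = 215.6819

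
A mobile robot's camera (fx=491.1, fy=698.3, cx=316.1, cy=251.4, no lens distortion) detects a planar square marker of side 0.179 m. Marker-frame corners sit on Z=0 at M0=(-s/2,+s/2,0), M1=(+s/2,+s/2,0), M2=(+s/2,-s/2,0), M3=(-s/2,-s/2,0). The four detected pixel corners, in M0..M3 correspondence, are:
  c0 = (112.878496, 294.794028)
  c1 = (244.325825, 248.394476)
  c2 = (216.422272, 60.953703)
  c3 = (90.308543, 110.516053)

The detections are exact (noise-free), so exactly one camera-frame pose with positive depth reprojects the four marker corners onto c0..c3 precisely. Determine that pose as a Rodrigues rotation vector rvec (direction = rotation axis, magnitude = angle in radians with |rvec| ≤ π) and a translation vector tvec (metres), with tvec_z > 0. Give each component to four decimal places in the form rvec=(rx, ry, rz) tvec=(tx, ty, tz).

rvec=(-0.1186, 0.1096, -0.2329) tvec=(-0.1972, -0.0680, 0.6407)

Intrinsics K: fx=491.1, fy=698.3, cx=316.1, cy=251.4
Marker side s = 0.179 m; corners in marker frame (Z=0):
  M0 = (-0.0895, +0.0895, 0)
  M1 = (+0.0895, +0.0895, 0)
  M2 = (+0.0895, -0.0895, 0)
  M3 = (-0.0895, -0.0895, 0)
Detected image corners:
  c0 = (112.878496, 294.794028) px
  c1 = (244.325825, 248.394476) px
  c2 = (216.422272, 60.953703) px
  c3 = (90.308543, 110.516053) px
Planar DLT: solve 8×8 A·h = b for H (H[2,2]=1):
  H  [+694.71741 +107.17915 +164.90595]
  H  [-294.53544 +1002.02433 +177.29670]
  H  [-0.14734 -0.20250 +1.00000]
B = K⁻¹H; ‖b₁‖=1.560812, ‖b₂‖=1.560812; λ = 2/(‖b₁‖+‖b₂‖) = 0.640692, sign → tz>0 ⇒ λ=+0.640692
r₁ = λ·B[:,0] = (+0.96710,-0.23625,-0.09440); r₂ = λ·B[:,1] = (+0.22334,+0.96607,-0.12974)
r₃ = r₁×r₂ = (+0.12185,+0.10439,+0.98704); SVD([r₁ r₂ r₃]) → R = UVᵀ:
  R  [+0.96710 +0.22334 +0.12185]
  R  [-0.23625 +0.96607 +0.10439]
  R  [-0.09440 -0.12974 +0.98704]
t = (-0.19725, -0.06799, +0.64069) m
tr R = 2.920208; θ = arccos((tr R − 1)/2) = 0.283422 rad = 16.239°
axis k = ((R−Rᵀ)₃₂, (R−Rᵀ)₁₃, (R−Rᵀ)₂₁) / (2 sinθ) = (-0.418621, +0.386660, -0.821736)
rvec = θ·k = (-0.118646, +0.109588, -0.232898)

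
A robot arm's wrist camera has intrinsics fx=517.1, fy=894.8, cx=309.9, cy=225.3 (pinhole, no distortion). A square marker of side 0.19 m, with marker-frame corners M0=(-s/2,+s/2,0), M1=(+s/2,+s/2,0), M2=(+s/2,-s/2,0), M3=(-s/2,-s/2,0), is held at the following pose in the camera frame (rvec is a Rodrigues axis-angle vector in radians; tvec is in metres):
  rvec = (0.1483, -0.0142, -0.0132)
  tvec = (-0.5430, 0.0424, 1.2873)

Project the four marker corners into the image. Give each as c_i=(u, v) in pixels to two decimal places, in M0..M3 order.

c0=(56.61, 320.07) c1=(132.50, 318.04) c2=(127.66, 188.16) c3=(50.08, 189.99)

Intrinsics K: fx=517.1, fy=894.8, cx=309.9, cy=225.3
Marker side s = 0.19 m; corners in marker frame (Z=0):
  M0 = (-0.0950, +0.0950, 0)
  M1 = (+0.0950, +0.0950, 0)
  M2 = (+0.0950, -0.0950, 0)
  M3 = (-0.0950, -0.0950, 0)
rvec = (0.1483, -0.0142, -0.0132), |rvec| = θ = 0.14956 rad = 8.569°
Rodrigues: sinθ=0.14900, 1−cosθ=0.01116; R = I + sinθ·[k]× + (1−cosθ)·[k]×²:
    [+0.99981 +0.01210 -0.01512]
    [-0.01420 +0.98894 -0.14765]
    [+0.01317 +0.14784 +0.98892]
t = (-0.5430, 0.0424, 1.2873) m
M0: Pc = R·M0+t = (-0.63683, +0.13770, +1.30009); u = 517.1·(-0.63683)/1.30009 + 309.9 = 56.6058, v = 894.8·(+0.13770)/1.30009 + 225.3 = 320.0719
M1: Pc = R·M1+t = (-0.44687, +0.13500, +1.30260); u = 517.1·(-0.44687)/1.30260 + 309.9 = 132.5038, v = 894.8·(+0.13500)/1.30260 + 225.3 = 318.0362
M2: Pc = R·M2+t = (-0.44917, -0.05290, +1.27451); u = 517.1·(-0.44917)/1.27451 + 309.9 = 127.6613, v = 894.8·(-0.05290)/1.27451 + 225.3 = 188.1615
M3: Pc = R·M3+t = (-0.63913, -0.05020, +1.27200); u = 517.1·(-0.63913)/1.27200 + 309.9 = 50.0777, v = 894.8·(-0.05020)/1.27200 + 225.3 = 189.9866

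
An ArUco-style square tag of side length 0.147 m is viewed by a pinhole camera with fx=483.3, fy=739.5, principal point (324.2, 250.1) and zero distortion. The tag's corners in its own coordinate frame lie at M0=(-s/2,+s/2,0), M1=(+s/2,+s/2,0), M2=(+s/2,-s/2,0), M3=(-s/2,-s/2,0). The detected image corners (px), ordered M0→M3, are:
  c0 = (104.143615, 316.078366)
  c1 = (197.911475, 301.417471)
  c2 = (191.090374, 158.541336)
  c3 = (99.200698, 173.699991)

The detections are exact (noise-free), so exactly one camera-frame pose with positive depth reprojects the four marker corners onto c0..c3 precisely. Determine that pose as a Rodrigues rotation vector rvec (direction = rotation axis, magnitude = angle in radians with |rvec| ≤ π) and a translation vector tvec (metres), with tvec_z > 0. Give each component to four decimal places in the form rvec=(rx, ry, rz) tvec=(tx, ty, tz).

Intrinsics K: fx=483.3, fy=739.5, cx=324.2, cy=250.1
Marker side s = 0.147 m; corners in marker frame (Z=0):
  M0 = (-0.0735, +0.0735, 0)
  M1 = (+0.0735, +0.0735, 0)
  M2 = (+0.0735, -0.0735, 0)
  M3 = (-0.0735, -0.0735, 0)
Detected image corners:
  c0 = (104.143615, 316.078366) px
  c1 = (197.911475, 301.417471) px
  c2 = (191.090374, 158.541336) px
  c3 = (99.200698, 173.699991) px
Planar DLT: solve 8×8 A·h = b for H (H[2,2]=1):
  H  [+625.81544 +19.96898 +147.92809]
  H  [-110.43749 +938.13862 +236.74619]
  H  [-0.03788 -0.13524 +1.00000]
B = K⁻¹H; ‖b₁‖=1.327870, ‖b₂‖=1.327870; λ = 2/(‖b₁‖+‖b₂‖) = 0.753086, sign → tz>0 ⇒ λ=+0.753086
r₁ = λ·B[:,0] = (+0.99429,-0.10282,-0.02853); r₂ = λ·B[:,1] = (+0.09943,+0.98982,-0.10185)
r₃ = r₁×r₂ = (+0.03871,+0.09843,+0.99439); SVD([r₁ r₂ r₃]) → R = UVᵀ:
  R  [+0.99429 +0.09943 +0.03871]
  R  [-0.10282 +0.98982 +0.09843]
  R  [-0.02853 -0.10185 +0.99439]
t = (-0.27467, -0.01360, +0.75309) m
tr R = 2.978500; θ = arccos((tr R − 1)/2) = 0.146759 rad = 8.409°
axis k = ((R−Rᵀ)₃₂, (R−Rᵀ)₁₃, (R−Rᵀ)₂₁) / (2 sinθ) = (-0.684776, +0.229882, -0.691546)
rvec = θ·k = (-0.100497, +0.033737, -0.101491)

rvec=(-0.1005, 0.0337, -0.1015) tvec=(-0.2747, -0.0136, 0.7531)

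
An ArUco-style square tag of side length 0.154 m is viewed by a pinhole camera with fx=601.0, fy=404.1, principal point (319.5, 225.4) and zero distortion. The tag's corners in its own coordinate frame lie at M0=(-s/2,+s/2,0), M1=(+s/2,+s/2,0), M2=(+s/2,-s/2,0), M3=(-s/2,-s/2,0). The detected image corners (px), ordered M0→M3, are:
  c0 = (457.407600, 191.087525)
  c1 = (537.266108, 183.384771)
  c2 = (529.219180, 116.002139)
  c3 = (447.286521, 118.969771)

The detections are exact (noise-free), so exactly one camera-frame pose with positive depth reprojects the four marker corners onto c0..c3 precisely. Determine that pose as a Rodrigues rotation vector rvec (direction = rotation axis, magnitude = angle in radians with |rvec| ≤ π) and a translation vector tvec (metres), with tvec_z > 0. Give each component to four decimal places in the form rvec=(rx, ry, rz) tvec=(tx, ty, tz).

rvec=(0.0780, -0.4239, -0.1389) tvec=(0.2614, -0.1620, 0.8989)

Intrinsics K: fx=601.0, fy=404.1, cx=319.5, cy=225.4
Marker side s = 0.154 m; corners in marker frame (Z=0):
  M0 = (-0.0770, +0.0770, 0)
  M1 = (+0.0770, +0.0770, 0)
  M2 = (+0.0770, -0.0770, 0)
  M3 = (-0.0770, -0.0770, 0)
Detected image corners:
  c0 = (457.407600, 191.087525) px
  c1 = (537.266108, 183.384771) px
  c2 = (529.219180, 116.002139) px
  c3 = (447.286521, 118.969771) px
Planar DLT: solve 8×8 A·h = b for H (H[2,2]=1):
  H  [+746.84385 +115.91551 +494.23599]
  H  [+33.73477 +470.06409 +152.58017]
  H  [+0.44970 +0.11599 +1.00000]
B = K⁻¹H; ‖b₁‖=1.112409, ‖b₂‖=1.112409; λ = 2/(‖b₁‖+‖b₂‖) = 0.898950, sign → tz>0 ⇒ λ=+0.898950
r₁ = λ·B[:,0] = (+0.90219,-0.15044,+0.40425); r₂ = λ·B[:,1] = (+0.11795,+0.98753,+0.10427)
r₃ = r₁×r₂ = (-0.41490,-0.04639,+0.90868); SVD([r₁ r₂ r₃]) → R = UVᵀ:
  R  [+0.90219 +0.11795 -0.41490]
  R  [-0.15044 +0.98753 -0.04639]
  R  [+0.40425 +0.10427 +0.90868]
t = (+0.26136, -0.16199, +0.89895) m
tr R = 2.798403; θ = arccos((tr R − 1)/2) = 0.452856 rad = 25.947°
axis k = ((R−Rᵀ)₃₂, (R−Rᵀ)₁₃, (R−Rᵀ)₂₁) / (2 sinθ) = (+0.172177, -0.936102, -0.306706)
rvec = θ·k = (+0.077971, -0.423919, -0.138893)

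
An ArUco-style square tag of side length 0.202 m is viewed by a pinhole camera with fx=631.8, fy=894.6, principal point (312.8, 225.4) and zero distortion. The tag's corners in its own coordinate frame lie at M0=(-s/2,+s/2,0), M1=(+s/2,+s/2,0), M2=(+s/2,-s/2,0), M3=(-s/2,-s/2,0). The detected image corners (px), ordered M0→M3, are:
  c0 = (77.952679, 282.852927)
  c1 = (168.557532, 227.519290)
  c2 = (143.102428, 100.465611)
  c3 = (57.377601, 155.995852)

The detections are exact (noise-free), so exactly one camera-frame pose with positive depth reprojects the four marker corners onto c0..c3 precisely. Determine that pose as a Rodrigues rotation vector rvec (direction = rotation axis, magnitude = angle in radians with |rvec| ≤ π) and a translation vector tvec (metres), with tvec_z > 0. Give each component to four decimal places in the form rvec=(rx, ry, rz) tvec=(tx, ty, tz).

Intrinsics K: fx=631.8, fy=894.6, cx=312.8, cy=225.4
Marker side s = 0.202 m; corners in marker frame (Z=0):
  M0 = (-0.1010, +0.1010, 0)
  M1 = (+0.1010, +0.1010, 0)
  M2 = (+0.1010, -0.1010, 0)
  M3 = (-0.1010, -0.1010, 0)
Detected image corners:
  c0 = (77.952679, 282.852927) px
  c1 = (168.557532, 227.519290) px
  c2 = (143.102428, 100.465611) px
  c3 = (57.377601, 155.995852) px
Planar DLT: solve 8×8 A·h = b for H (H[2,2]=1):
  H  [+423.39089 +86.50986 +110.95493]
  H  [-296.33649 +581.67449 +190.46282]
  H  [-0.11428 -0.24418 +1.00000]
B = K⁻¹H; ‖b₁‖=0.795396, ‖b₂‖=0.795396; λ = 2/(‖b₁‖+‖b₂‖) = 1.257235, sign → tz>0 ⇒ λ=+1.257235
r₁ = λ·B[:,0] = (+0.91365,-0.38026,-0.14368); r₂ = λ·B[:,1] = (+0.32414,+0.89481,-0.30699)
r₃ = r₁×r₂ = (+0.24530,+0.23391,+0.94080); SVD([r₁ r₂ r₃]) → R = UVᵀ:
  R  [+0.91365 +0.32414 +0.24530]
  R  [-0.38026 +0.89481 +0.23391]
  R  [-0.14368 -0.30699 +0.94080]
t = (-0.40166, -0.04910, +1.25724) m
tr R = 2.749266; θ = arccos((tr R − 1)/2) = 0.506118 rad = 28.998°
axis k = ((R−Rᵀ)₃₂, (R−Rᵀ)₁₃, (R−Rᵀ)₂₁) / (2 sinθ) = (-0.557885, +0.401192, -0.726505)
rvec = θ·k = (-0.282356, +0.203051, -0.367697)

rvec=(-0.2824, 0.2031, -0.3677) tvec=(-0.4017, -0.0491, 1.2572)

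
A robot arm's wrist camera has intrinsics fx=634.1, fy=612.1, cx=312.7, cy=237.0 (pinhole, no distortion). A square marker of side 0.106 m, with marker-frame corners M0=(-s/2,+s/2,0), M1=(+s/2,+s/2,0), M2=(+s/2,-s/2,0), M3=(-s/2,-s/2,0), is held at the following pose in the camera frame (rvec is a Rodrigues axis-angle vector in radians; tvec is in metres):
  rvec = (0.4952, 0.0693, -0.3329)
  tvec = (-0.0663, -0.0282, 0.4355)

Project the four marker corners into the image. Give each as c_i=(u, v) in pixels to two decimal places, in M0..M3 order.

Intrinsics K: fx=634.1, fy=612.1, cx=312.7, cy=237.0
Marker side s = 0.106 m; corners in marker frame (Z=0):
  M0 = (-0.0530, +0.0530, 0)
  M1 = (+0.0530, +0.0530, 0)
  M2 = (+0.0530, -0.0530, 0)
  M3 = (-0.0530, -0.0530, 0)
rvec = (0.4952, 0.0693, -0.3329), |rvec| = θ = 0.60071 rad = 34.418°
Rodrigues: sinθ=0.56523, 1−cosθ=0.17506; R = I + sinθ·[k]× + (1−cosθ)·[k]×²:
    [+0.94391 +0.32989 -0.01477]
    [-0.29659 +0.82727 -0.47714]
    [-0.14518 +0.45476 +0.87870]
t = (-0.0663, -0.0282, 0.4355) m
M0: Pc = R·M0+t = (-0.09884, +0.03136, +0.46730); u = 634.1·(-0.09884)/0.46730 + 312.7 = 178.5747, v = 612.1·(+0.03136)/0.46730 + 237.0 = 278.0833
M1: Pc = R·M1+t = (+0.00121, -0.00007, +0.45191); u = 634.1·(+0.00121)/0.45191 + 312.7 = 314.3991, v = 612.1·(-0.00007)/0.45191 + 237.0 = 236.8997
M2: Pc = R·M2+t = (-0.03376, -0.08776, +0.40370); u = 634.1·(-0.03376)/0.40370 + 312.7 = 259.6776, v = 612.1·(-0.08776)/0.40370 + 237.0 = 103.9306
M3: Pc = R·M3+t = (-0.13381, -0.05633, +0.41909); u = 634.1·(-0.13381)/0.41909 + 312.7 = 110.2399, v = 612.1·(-0.05633)/0.41909 + 237.0 = 154.7339

c0=(178.57, 278.08) c1=(314.40, 236.90) c2=(259.68, 103.93) c3=(110.24, 154.73)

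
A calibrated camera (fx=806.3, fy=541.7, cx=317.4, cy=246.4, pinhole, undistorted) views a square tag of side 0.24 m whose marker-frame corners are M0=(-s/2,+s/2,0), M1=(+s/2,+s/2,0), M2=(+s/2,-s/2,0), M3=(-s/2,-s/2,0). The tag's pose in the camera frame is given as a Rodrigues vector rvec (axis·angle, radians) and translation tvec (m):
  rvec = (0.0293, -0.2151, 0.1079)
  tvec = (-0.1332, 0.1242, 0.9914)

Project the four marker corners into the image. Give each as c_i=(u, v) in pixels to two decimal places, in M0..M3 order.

c0=(98.33, 375.71) c1=(293.78, 382.40) c2=(314.65, 255.68) c3=(119.46, 242.18)

Intrinsics K: fx=806.3, fy=541.7, cx=317.4, cy=246.4
Marker side s = 0.24 m; corners in marker frame (Z=0):
  M0 = (-0.1200, +0.1200, 0)
  M1 = (+0.1200, +0.1200, 0)
  M2 = (+0.1200, -0.1200, 0)
  M3 = (-0.1200, -0.1200, 0)
rvec = (0.0293, -0.2151, 0.1079), |rvec| = θ = 0.24242 rad = 13.890°
Rodrigues: sinθ=0.24006, 1−cosθ=0.02924; R = I + sinθ·[k]× + (1−cosθ)·[k]×²:
    [+0.97119 -0.10998 -0.21143]
    [+0.10371 +0.99378 -0.04056]
    [+0.21457 +0.01747 +0.97655]
t = (-0.1332, 0.1242, 0.9914) m
M0: Pc = R·M0+t = (-0.26294, +0.23101, +0.96775); u = 806.3·(-0.26294)/0.96775 + 317.4 = 98.3256, v = 541.7·(+0.23101)/0.96775 + 246.4 = 375.7078
M1: Pc = R·M1+t = (-0.02986, +0.25590, +1.01924); u = 806.3·(-0.02986)/1.01924 + 317.4 = 293.7820, v = 541.7·(+0.25590)/1.01924 + 246.4 = 382.4031
M2: Pc = R·M2+t = (-0.00346, +0.01739, +1.01505); u = 806.3·(-0.00346)/1.01505 + 317.4 = 314.6517, v = 541.7·(+0.01739)/1.01505 + 246.4 = 255.6813
M3: Pc = R·M3+t = (-0.23654, -0.00750, +0.96356); u = 806.3·(-0.23654)/0.96356 + 317.4 = 119.4603, v = 541.7·(-0.00750)/0.96356 + 246.4 = 242.1842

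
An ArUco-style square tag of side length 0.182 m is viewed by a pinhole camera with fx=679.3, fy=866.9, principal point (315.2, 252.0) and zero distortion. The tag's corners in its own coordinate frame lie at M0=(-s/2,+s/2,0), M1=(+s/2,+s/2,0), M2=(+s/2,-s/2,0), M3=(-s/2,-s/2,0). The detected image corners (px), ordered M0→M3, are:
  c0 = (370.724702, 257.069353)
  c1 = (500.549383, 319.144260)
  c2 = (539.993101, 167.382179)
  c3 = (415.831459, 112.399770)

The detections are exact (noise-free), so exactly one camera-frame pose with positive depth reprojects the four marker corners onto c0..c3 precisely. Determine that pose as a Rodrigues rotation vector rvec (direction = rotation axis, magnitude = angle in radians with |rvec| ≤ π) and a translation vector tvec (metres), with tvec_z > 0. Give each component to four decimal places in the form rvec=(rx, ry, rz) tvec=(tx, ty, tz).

rvec=(-0.3009, 0.0842, 0.3779) tvec=(0.1935, -0.0433, 0.9303)

Intrinsics K: fx=679.3, fy=866.9, cx=315.2, cy=252.0
Marker side s = 0.182 m; corners in marker frame (Z=0):
  M0 = (-0.0910, +0.0910, 0)
  M1 = (+0.0910, +0.0910, 0)
  M2 = (+0.0910, -0.0910, 0)
  M3 = (-0.0910, -0.0910, 0)
Detected image corners:
  c0 = (370.724702, 257.069353) px
  c1 = (500.549383, 319.144260) px
  c2 = (539.993101, 167.382179) px
  c3 = (415.831459, 112.399770) px
Planar DLT: solve 8×8 A·h = b for H (H[2,2]=1):
  H  [+630.26434 -366.73933 +456.49139]
  H  [+289.63596 +751.21624 +211.62572]
  H  [-0.14686 -0.29391 +1.00000]
B = K⁻¹H; ‖b₁‖=1.074934, ‖b₂‖=1.074934; λ = 2/(‖b₁‖+‖b₂‖) = 0.930289, sign → tz>0 ⇒ λ=+0.930289
r₁ = λ·B[:,0] = (+0.92653,+0.35053,-0.13663); r₂ = λ·B[:,1] = (-0.37537,+0.88563,-0.27342)
r₃ = r₁×r₂ = (+0.02516,+0.30462,+0.95214); SVD([r₁ r₂ r₃]) → R = UVᵀ:
  R  [+0.92653 -0.37537 +0.02516]
  R  [+0.35053 +0.88563 +0.30462]
  R  [-0.13663 -0.27342 +0.95214]
t = (+0.19350, -0.04333, +0.93029) m
tr R = 2.764301; θ = arccos((tr R − 1)/2) = 0.490387 rad = 28.097°
axis k = ((R−Rᵀ)₃₂, (R−Rᵀ)₁₃, (R−Rᵀ)₂₁) / (2 sinθ) = (-0.613671, +0.171759, +0.770653)
rvec = θ·k = (-0.300936, +0.084228, +0.377918)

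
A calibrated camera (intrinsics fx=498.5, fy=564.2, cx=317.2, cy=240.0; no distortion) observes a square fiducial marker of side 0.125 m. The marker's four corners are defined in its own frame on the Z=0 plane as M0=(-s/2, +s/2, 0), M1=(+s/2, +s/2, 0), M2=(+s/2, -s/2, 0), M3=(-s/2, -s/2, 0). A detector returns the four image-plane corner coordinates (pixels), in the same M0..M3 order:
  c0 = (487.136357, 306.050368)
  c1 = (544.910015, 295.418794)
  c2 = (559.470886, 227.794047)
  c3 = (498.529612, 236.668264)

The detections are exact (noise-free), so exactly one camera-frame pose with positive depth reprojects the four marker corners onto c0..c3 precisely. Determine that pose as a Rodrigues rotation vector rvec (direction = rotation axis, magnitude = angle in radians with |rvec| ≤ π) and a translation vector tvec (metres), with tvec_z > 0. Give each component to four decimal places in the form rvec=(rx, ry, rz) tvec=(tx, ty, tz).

Intrinsics K: fx=498.5, fy=564.2, cx=317.2, cy=240.0
Marker side s = 0.125 m; corners in marker frame (Z=0):
  M0 = (-0.0625, +0.0625, 0)
  M1 = (+0.0625, +0.0625, 0)
  M2 = (+0.0625, -0.0625, 0)
  M3 = (-0.0625, -0.0625, 0)
Detected image corners:
  c0 = (487.136357, 306.050368) px
  c1 = (544.910015, 295.418794) px
  c2 = (559.470886, 227.794047) px
  c3 = (498.529612, 236.668264) px
Planar DLT: solve 8×8 A·h = b for H (H[2,2]=1):
  H  [+617.93252 +150.40080 +522.82352]
  H  [-5.07279 +677.66941 +267.44161]
  H  [+0.27456 +0.48695 +1.00000]
B = K⁻¹H; ‖b₁‖=1.106876, ‖b₂‖=1.106876; λ = 2/(‖b₁‖+‖b₂‖) = 0.903443, sign → tz>0 ⇒ λ=+0.903443
r₁ = λ·B[:,0] = (+0.96206,-0.11364,+0.24805); r₂ = λ·B[:,1] = (-0.00735,+0.89800,+0.43993)
r₃ = r₁×r₂ = (-0.27274,-0.42506,+0.86310); SVD([r₁ r₂ r₃]) → R = UVᵀ:
  R  [+0.96206 -0.00735 -0.27274]
  R  [-0.11364 +0.89800 -0.42506]
  R  [+0.24805 +0.43993 +0.86310]
t = (+0.37266, +0.04394, +0.90344) m
tr R = 2.723161; θ = arccos((tr R − 1)/2) = 0.532421 rad = 30.505°
axis k = ((R−Rᵀ)₃₂, (R−Rᵀ)₁₃, (R−Rᵀ)₂₁) / (2 sinθ) = (+0.852003, -0.512964, -0.104686)
rvec = θ·k = (+0.453625, -0.273113, -0.055737)

rvec=(0.4536, -0.2731, -0.0557) tvec=(0.3727, 0.0439, 0.9034)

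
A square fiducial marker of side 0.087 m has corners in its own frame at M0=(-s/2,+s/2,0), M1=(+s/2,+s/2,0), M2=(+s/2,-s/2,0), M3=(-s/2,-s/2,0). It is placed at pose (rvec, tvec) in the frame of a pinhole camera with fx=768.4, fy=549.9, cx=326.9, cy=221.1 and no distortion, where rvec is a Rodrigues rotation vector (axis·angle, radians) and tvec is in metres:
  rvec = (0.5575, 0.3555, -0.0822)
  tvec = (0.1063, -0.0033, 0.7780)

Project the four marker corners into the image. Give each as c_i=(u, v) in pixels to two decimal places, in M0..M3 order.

Intrinsics K: fx=768.4, fy=549.9, cx=326.9, cy=221.1
Marker side s = 0.087 m; corners in marker frame (Z=0):
  M0 = (-0.0435, +0.0435, 0)
  M1 = (+0.0435, +0.0435, 0)
  M2 = (+0.0435, -0.0435, 0)
  M3 = (-0.0435, -0.0435, 0)
rvec = (0.5575, 0.3555, -0.0822), |rvec| = θ = 0.66629 rad = 38.176°
Rodrigues: sinθ=0.61807, 1−cosθ=0.21388; R = I + sinθ·[k]× + (1−cosθ)·[k]×²:
    [+0.93586 +0.17173 +0.30770]
    [+0.01923 +0.84701 -0.53123]
    [-0.35185 +0.50308 +0.78937]
t = (0.1063, -0.0033, 0.7780) m
M0: Pc = R·M0+t = (+0.07306, +0.03271, +0.81519); u = 768.4·(+0.07306)/0.81519 + 326.9 = 395.7672, v = 549.9·(+0.03271)/0.81519 + 221.1 = 243.1639
M1: Pc = R·M1+t = (+0.15448, +0.03438, +0.78458); u = 768.4·(+0.15448)/0.78458 + 326.9 = 478.1948, v = 549.9·(+0.03438)/0.78458 + 221.1 = 245.1974
M2: Pc = R·M2+t = (+0.13954, -0.03931, +0.74081); u = 768.4·(+0.13954)/0.74081 + 326.9 = 471.6361, v = 549.9·(-0.03931)/0.74081 + 221.1 = 191.9217
M3: Pc = R·M3+t = (+0.05812, -0.04098, +0.77142); u = 768.4·(+0.05812)/0.77142 + 326.9 = 384.7920, v = 549.9·(-0.04098)/0.77142 + 221.1 = 191.8869

c0=(395.77, 243.16) c1=(478.19, 245.20) c2=(471.64, 191.92) c3=(384.79, 191.89)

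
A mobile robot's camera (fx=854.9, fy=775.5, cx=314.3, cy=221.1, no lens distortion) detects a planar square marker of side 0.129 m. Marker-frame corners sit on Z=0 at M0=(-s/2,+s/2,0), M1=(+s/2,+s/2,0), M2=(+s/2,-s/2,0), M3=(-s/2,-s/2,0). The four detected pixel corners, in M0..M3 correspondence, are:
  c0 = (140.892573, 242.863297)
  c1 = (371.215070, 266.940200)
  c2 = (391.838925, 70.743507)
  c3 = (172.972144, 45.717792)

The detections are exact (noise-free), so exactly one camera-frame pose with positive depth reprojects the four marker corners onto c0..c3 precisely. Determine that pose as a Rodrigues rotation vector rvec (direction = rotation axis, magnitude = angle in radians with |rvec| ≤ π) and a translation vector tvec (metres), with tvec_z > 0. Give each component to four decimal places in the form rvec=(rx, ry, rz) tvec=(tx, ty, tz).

rvec=(-0.1869, -0.0527, 0.1125) tvec=(-0.0252, -0.0422, 0.4886)

Intrinsics K: fx=854.9, fy=775.5, cx=314.3, cy=221.1
Marker side s = 0.129 m; corners in marker frame (Z=0):
  M0 = (-0.0645, +0.0645, 0)
  M1 = (+0.0645, +0.0645, 0)
  M2 = (+0.0645, -0.0645, 0)
  M3 = (-0.0645, -0.0645, 0)
Detected image corners:
  c0 = (140.892573, 242.863297) px
  c1 = (371.215070, 266.940200) px
  c2 = (391.838925, 70.743507) px
  c3 = (172.972144, 45.717792) px
Planar DLT: solve 8×8 A·h = b for H (H[2,2]=1):
  H  [+1762.96050 -307.78353 +270.17650]
  H  [+203.79881 +1464.22683 +154.18967]
  H  [+0.08550 -0.38536 +1.00000]
B = K⁻¹H; ‖b₁‖=2.046483, ‖b₂‖=2.046483; λ = 2/(‖b₁‖+‖b₂‖) = 0.488643, sign → tz>0 ⇒ λ=+0.488643
r₁ = λ·B[:,0] = (+0.99231,+0.11650,+0.04178); r₂ = λ·B[:,1] = (-0.10669,+0.97630,-0.18831)
r₃ = r₁×r₂ = (-0.06273,+0.18240,+0.98122); SVD([r₁ r₂ r₃]) → R = UVᵀ:
  R  [+0.99231 -0.10669 -0.06273]
  R  [+0.11650 +0.97630 +0.18240]
  R  [+0.04178 -0.18831 +0.98122]
t = (-0.02522, -0.04216, +0.48864) m
tr R = 2.949830; θ = arccos((tr R − 1)/2) = 0.224456 rad = 12.860°
axis k = ((R−Rᵀ)₃₂, (R−Rᵀ)₁₃, (R−Rᵀ)₂₁) / (2 sinθ) = (-0.832761, -0.234774, +0.501389)
rvec = θ·k = (-0.186919, -0.052697, +0.112540)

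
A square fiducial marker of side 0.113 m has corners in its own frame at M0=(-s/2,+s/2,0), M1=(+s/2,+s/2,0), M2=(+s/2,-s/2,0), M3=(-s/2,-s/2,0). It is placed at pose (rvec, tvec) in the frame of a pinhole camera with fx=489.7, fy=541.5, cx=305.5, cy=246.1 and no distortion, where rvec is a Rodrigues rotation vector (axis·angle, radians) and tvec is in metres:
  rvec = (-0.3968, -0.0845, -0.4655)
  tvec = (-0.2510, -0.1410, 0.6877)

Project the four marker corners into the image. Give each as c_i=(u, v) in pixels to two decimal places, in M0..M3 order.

c0=(100.32, 187.70) c1=(178.94, 151.37) c2=(151.04, 86.78) c3=(76.15, 119.26)

Intrinsics K: fx=489.7, fy=541.5, cx=305.5, cy=246.1
Marker side s = 0.113 m; corners in marker frame (Z=0):
  M0 = (-0.0565, +0.0565, 0)
  M1 = (+0.0565, +0.0565, 0)
  M2 = (+0.0565, -0.0565, 0)
  M3 = (-0.0565, -0.0565, 0)
rvec = (-0.3968, -0.0845, -0.4655), |rvec| = θ = 0.61748 rad = 35.379°
Rodrigues: sinθ=0.57898, 1−cosθ=0.18466; R = I + sinθ·[k]× + (1−cosθ)·[k]×²:
    [+0.89160 +0.45272 +0.01023]
    [-0.42024 +0.81880 +0.39111]
    [+0.16869 -0.35301 +0.92029]
t = (-0.2510, -0.1410, 0.6877) m
M0: Pc = R·M0+t = (-0.27580, -0.07099, +0.65822); u = 489.7·(-0.27580)/0.65822 + 305.5 = 100.3151, v = 541.5·(-0.07099)/0.65822 + 246.1 = 187.6952
M1: Pc = R·M1+t = (-0.17505, -0.11848, +0.67729); u = 489.7·(-0.17505)/0.67729 + 305.5 = 178.9357, v = 541.5·(-0.11848)/0.67729 + 246.1 = 151.3724
M2: Pc = R·M2+t = (-0.22620, -0.21101, +0.71718); u = 489.7·(-0.22620)/0.71718 + 305.5 = 151.0445, v = 541.5·(-0.21101)/0.71718 + 246.1 = 86.7813
M3: Pc = R·M3+t = (-0.32695, -0.16352, +0.69811); u = 489.7·(-0.32695)/0.69811 + 305.5 = 76.1547, v = 541.5·(-0.16352)/0.69811 + 246.1 = 119.2650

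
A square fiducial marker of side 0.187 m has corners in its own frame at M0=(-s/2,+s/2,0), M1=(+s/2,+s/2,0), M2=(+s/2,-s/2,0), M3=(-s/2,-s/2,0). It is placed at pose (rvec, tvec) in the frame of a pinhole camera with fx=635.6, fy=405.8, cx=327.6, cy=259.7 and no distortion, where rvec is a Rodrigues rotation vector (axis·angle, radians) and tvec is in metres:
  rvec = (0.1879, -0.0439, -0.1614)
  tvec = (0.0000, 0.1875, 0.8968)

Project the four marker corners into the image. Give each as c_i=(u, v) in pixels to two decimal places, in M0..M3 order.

c0=(273.48, 390.30) c1=(401.58, 375.99) c2=(383.57, 297.23) c3=(250.19, 311.64)

Intrinsics K: fx=635.6, fy=405.8, cx=327.6, cy=259.7
Marker side s = 0.187 m; corners in marker frame (Z=0):
  M0 = (-0.0935, +0.0935, 0)
  M1 = (+0.0935, +0.0935, 0)
  M2 = (+0.0935, -0.0935, 0)
  M3 = (-0.0935, -0.0935, 0)
rvec = (0.1879, -0.0439, -0.1614), |rvec| = θ = 0.25156 rad = 14.413°
Rodrigues: sinθ=0.24892, 1−cosθ=0.03148; R = I + sinθ·[k]× + (1−cosθ)·[k]×²:
    [+0.98609 +0.15560 -0.05852]
    [-0.16381 +0.96948 -0.18240]
    [+0.02835 +0.18945 +0.98148]
t = (0.0000, 0.1875, 0.8968) m
M0: Pc = R·M0+t = (-0.07765, +0.29346, +0.91186); u = 635.6·(-0.07765)/0.91186 + 327.6 = 273.4750, v = 405.8·(+0.29346)/0.91186 + 259.7 = 390.2977
M1: Pc = R·M1+t = (+0.10675, +0.26283, +0.91716); u = 635.6·(+0.10675)/0.91716 + 327.6 = 401.5766, v = 405.8·(+0.26283)/0.91716 + 259.7 = 375.9897
M2: Pc = R·M2+t = (+0.07765, +0.08154, +0.88174); u = 635.6·(+0.07765)/0.88174 + 327.6 = 383.5742, v = 405.8·(+0.08154)/0.88174 + 259.7 = 297.2258
M3: Pc = R·M3+t = (-0.10675, +0.11217, +0.87644); u = 635.6·(-0.10675)/0.87644 + 327.6 = 250.1856, v = 405.8·(+0.11217)/0.87644 + 259.7 = 311.6357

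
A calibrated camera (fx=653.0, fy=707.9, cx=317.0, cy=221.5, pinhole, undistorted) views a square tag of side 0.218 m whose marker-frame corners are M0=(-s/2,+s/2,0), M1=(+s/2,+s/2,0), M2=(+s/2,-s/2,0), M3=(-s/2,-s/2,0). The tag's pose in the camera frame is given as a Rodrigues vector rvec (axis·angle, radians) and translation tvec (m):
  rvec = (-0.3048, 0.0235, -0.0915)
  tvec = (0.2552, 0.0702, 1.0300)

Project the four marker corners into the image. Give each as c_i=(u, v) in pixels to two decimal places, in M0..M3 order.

c0=(419.11, 351.93) c1=(561.58, 337.71) c2=(534.90, 192.48) c3=(401.26, 206.10)

Intrinsics K: fx=653.0, fy=707.9, cx=317.0, cy=221.5
Marker side s = 0.218 m; corners in marker frame (Z=0):
  M0 = (-0.1090, +0.1090, 0)
  M1 = (+0.1090, +0.1090, 0)
  M2 = (+0.1090, -0.1090, 0)
  M3 = (-0.1090, -0.1090, 0)
rvec = (-0.3048, 0.0235, -0.0915), |rvec| = θ = 0.31910 rad = 18.283°
Rodrigues: sinθ=0.31372, 1−cosθ=0.05048; R = I + sinθ·[k]× + (1−cosθ)·[k]×²:
    [+0.99558 +0.08640 +0.03693]
    [-0.09351 +0.94979 +0.29859]
    [-0.00928 -0.30072 +0.95367]
t = (0.2552, 0.0702, 1.0300) m
M0: Pc = R·M0+t = (+0.15610, +0.18392, +0.99823); u = 653.0·(+0.15610)/0.99823 + 317.0 = 419.1140, v = 707.9·(+0.18392)/0.99823 + 221.5 = 351.9270
M1: Pc = R·M1+t = (+0.37314, +0.16354, +0.99621); u = 653.0·(+0.37314)/0.99621 + 317.0 = 561.5845, v = 707.9·(+0.16354)/0.99621 + 221.5 = 337.7068
M2: Pc = R·M2+t = (+0.35430, -0.04352, +1.06177); u = 653.0·(+0.35430)/1.06177 + 317.0 = 534.8987, v = 707.9·(-0.04352)/1.06177 + 221.5 = 192.4848
M3: Pc = R·M3+t = (+0.13726, -0.02314, +1.06379); u = 653.0·(+0.13726)/1.06379 + 317.0 = 401.2587, v = 707.9·(-0.02314)/1.06379 + 221.5 = 206.1048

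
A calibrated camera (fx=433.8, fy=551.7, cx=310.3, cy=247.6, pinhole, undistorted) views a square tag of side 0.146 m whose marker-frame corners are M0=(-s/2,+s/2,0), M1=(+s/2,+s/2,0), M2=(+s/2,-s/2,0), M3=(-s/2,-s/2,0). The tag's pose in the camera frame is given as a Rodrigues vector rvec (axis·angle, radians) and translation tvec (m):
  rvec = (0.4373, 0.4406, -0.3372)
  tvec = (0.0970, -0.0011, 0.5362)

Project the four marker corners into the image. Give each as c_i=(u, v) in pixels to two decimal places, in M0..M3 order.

Intrinsics K: fx=433.8, fy=551.7, cx=310.3, cy=247.6
Marker side s = 0.146 m; corners in marker frame (Z=0):
  M0 = (-0.0730, +0.0730, 0)
  M1 = (+0.0730, +0.0730, 0)
  M2 = (+0.0730, -0.0730, 0)
  M3 = (-0.0730, -0.0730, 0)
rvec = (0.4373, 0.4406, -0.3372), |rvec| = θ = 0.70644 rad = 40.476°
Rodrigues: sinθ=0.64913, 1−cosθ=0.23933; R = I + sinθ·[k]× + (1−cosθ)·[k]×²:
    [+0.85238 +0.40224 +0.33414]
    [-0.21745 +0.85377 -0.47307]
    [-0.47557 +0.33058 +0.81520]
t = (0.0970, -0.0011, 0.5362) m
M0: Pc = R·M0+t = (+0.06414, +0.07710, +0.59505); u = 433.8·(+0.06414)/0.59505 + 310.3 = 357.0590, v = 551.7·(+0.07710)/0.59505 + 247.6 = 319.0822
M1: Pc = R·M1+t = (+0.18859, +0.04535, +0.52562); u = 433.8·(+0.18859)/0.52562 + 310.3 = 465.9445, v = 551.7·(+0.04535)/0.52562 + 247.6 = 295.2021
M2: Pc = R·M2+t = (+0.12986, -0.07930, +0.47735); u = 433.8·(+0.12986)/0.47735 + 310.3 = 428.3123, v = 551.7·(-0.07930)/0.47735 + 247.6 = 155.9502
M3: Pc = R·M3+t = (+0.00541, -0.04755, +0.54678); u = 433.8·(+0.00541)/0.54678 + 310.3 = 314.5943, v = 551.7·(-0.04755)/0.54678 + 247.6 = 199.6211

c0=(357.06, 319.08) c1=(465.94, 295.20) c2=(428.31, 155.95) c3=(314.59, 199.62)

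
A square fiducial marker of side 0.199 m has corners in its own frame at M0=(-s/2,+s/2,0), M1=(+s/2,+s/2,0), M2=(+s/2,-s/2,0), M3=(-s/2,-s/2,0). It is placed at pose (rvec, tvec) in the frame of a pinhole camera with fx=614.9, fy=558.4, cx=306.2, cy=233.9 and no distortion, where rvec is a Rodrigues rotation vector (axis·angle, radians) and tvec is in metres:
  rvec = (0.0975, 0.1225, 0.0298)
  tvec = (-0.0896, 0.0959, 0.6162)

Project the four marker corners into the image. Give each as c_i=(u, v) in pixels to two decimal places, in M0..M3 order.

Intrinsics K: fx=614.9, fy=558.4, cx=306.2, cy=233.9
Marker side s = 0.199 m; corners in marker frame (Z=0):
  M0 = (-0.0995, +0.0995, 0)
  M1 = (+0.0995, +0.0995, 0)
  M2 = (+0.0995, -0.0995, 0)
  M3 = (-0.0995, -0.0995, 0)
rvec = (0.0975, 0.1225, 0.0298), |rvec| = θ = 0.15938 rad = 9.132°
Rodrigues: sinθ=0.15870, 1−cosθ=0.01267; R = I + sinθ·[k]× + (1−cosθ)·[k]×²:
    [+0.99207 -0.02371 +0.12343]
    [+0.03563 +0.99481 -0.09527]
    [-0.12053 +0.09891 +0.98777]
t = (-0.0896, 0.0959, 0.6162) m
M0: Pc = R·M0+t = (-0.19067, +0.19134, +0.63803); u = 614.9·(-0.19067)/0.63803 + 306.2 = 122.4430, v = 558.4·(+0.19134)/0.63803 + 233.9 = 401.3571
M1: Pc = R·M1+t = (+0.00675, +0.19843, +0.61405); u = 614.9·(+0.00675)/0.61405 + 306.2 = 312.9607, v = 558.4·(+0.19843)/0.61405 + 233.9 = 414.3467
M2: Pc = R·M2+t = (+0.01147, +0.00046, +0.59437); u = 614.9·(+0.01147)/0.59437 + 306.2 = 318.0668, v = 558.4·(+0.00046)/0.59437 + 233.9 = 234.3336
M3: Pc = R·M3+t = (-0.18595, -0.00663, +0.61835); u = 614.9·(-0.18595)/0.61835 + 306.2 = 121.2866, v = 558.4·(-0.00663)/0.61835 + 233.9 = 227.9133

c0=(122.44, 401.36) c1=(312.96, 414.35) c2=(318.07, 234.33) c3=(121.29, 227.91)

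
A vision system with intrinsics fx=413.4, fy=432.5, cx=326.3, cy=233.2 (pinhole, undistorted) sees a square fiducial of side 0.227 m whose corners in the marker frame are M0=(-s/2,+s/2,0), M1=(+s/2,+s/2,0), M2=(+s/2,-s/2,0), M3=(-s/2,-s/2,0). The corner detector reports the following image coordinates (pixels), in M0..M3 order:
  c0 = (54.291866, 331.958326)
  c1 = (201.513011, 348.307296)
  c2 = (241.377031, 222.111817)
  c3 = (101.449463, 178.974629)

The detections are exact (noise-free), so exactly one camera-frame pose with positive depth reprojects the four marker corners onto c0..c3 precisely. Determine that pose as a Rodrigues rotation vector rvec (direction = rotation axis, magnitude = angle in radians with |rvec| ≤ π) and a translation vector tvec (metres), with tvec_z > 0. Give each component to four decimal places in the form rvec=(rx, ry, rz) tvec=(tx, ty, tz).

Intrinsics K: fx=413.4, fy=432.5, cx=326.3, cy=233.2
Marker side s = 0.227 m; corners in marker frame (Z=0):
  M0 = (-0.1135, +0.1135, 0)
  M1 = (+0.1135, +0.1135, 0)
  M2 = (+0.1135, -0.1135, 0)
  M3 = (-0.1135, -0.1135, 0)
Detected image corners:
  c0 = (54.291866, 331.958326) px
  c1 = (201.513011, 348.307296) px
  c2 = (241.377031, 222.111817) px
  c3 = (101.449463, 178.974629) px
Planar DLT: solve 8×8 A·h = b for H (H[2,2]=1):
  H  [+758.09223 -185.59098 +156.41803]
  H  [+357.61412 +617.54532 +271.99525]
  H  [+0.83892 +0.03045 +1.00000]
B = K⁻¹H; ‖b₁‖=1.488883, ‖b₂‖=1.488883; λ = 2/(‖b₁‖+‖b₂‖) = 0.671645, sign → tz>0 ⇒ λ=+0.671645
r₁ = λ·B[:,0] = (+0.78692,+0.25154,+0.56345); r₂ = λ·B[:,1] = (-0.31767,+0.94798,+0.02045)
r₃ = r₁×r₂ = (-0.52900,-0.19509,+0.82589); SVD([r₁ r₂ r₃]) → R = UVᵀ:
  R  [+0.78692 -0.31767 -0.52900]
  R  [+0.25154 +0.94798 -0.19509]
  R  [+0.56345 +0.02045 +0.82589]
t = (-0.27600, +0.06025, +0.67164) m
tr R = 2.560797; θ = arccos((tr R − 1)/2) = 0.675494 rad = 38.703°
axis k = ((R−Rᵀ)₃₂, (R−Rᵀ)₁₃, (R−Rᵀ)₂₁) / (2 sinθ) = (+0.172351, -0.873568, +0.455163)
rvec = θ·k = (+0.116422, -0.590090, +0.307460)

rvec=(0.1164, -0.5901, 0.3075) tvec=(-0.2760, 0.0602, 0.6716)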